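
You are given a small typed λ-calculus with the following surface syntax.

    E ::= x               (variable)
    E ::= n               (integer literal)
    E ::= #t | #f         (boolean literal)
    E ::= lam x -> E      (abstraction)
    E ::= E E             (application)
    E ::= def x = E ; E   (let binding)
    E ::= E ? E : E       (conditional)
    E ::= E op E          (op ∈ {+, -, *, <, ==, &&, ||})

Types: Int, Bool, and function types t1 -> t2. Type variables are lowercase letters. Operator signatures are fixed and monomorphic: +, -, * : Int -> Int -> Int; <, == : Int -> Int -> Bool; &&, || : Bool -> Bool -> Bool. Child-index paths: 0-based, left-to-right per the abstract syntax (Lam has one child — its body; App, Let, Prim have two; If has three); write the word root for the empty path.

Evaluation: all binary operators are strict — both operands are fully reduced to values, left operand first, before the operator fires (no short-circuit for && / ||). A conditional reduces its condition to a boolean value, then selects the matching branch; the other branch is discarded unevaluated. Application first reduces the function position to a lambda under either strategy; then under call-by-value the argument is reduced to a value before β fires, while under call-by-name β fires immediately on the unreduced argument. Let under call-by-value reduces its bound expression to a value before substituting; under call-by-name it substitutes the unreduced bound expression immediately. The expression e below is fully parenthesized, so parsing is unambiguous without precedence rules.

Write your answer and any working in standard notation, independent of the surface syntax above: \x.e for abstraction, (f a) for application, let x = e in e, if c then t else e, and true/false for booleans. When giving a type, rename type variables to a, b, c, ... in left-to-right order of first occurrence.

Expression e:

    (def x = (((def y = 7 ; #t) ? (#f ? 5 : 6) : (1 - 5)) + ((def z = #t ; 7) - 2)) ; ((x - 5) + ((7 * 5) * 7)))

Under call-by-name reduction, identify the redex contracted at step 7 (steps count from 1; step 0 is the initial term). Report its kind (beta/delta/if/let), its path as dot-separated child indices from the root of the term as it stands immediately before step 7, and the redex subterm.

Answer: delta at 0.0 : (6 + 5)

Working:
step 0: (let x = ((if (let y = 7 in true) then (if false then 5 else 6) else (1 - 5)) + ((let z = true in 7) - 2)) in ((x - 5) + ((7 * 5) * 7)))
step 1: [let@root] ((((if (let y = 7 in true) then (if false then 5 else 6) else (1 - 5)) + ((let z = true in 7) - 2)) - 5) + ((7 * 5) * 7))
step 2: [let@0.0.0.0] ((((if true then (if false then 5 else 6) else (1 - 5)) + ((let z = true in 7) - 2)) - 5) + ((7 * 5) * 7))
step 3: [if@0.0.0] ((((if false then 5 else 6) + ((let z = true in 7) - 2)) - 5) + ((7 * 5) * 7))
step 4: [if@0.0.0] (((6 + ((let z = true in 7) - 2)) - 5) + ((7 * 5) * 7))
step 5: [let@0.0.1.0] (((6 + (7 - 2)) - 5) + ((7 * 5) * 7))
step 6: [delta@0.0.1] (((6 + 5) - 5) + ((7 * 5) * 7))
step 7: [delta@0.0] ((11 - 5) + ((7 * 5) * 7))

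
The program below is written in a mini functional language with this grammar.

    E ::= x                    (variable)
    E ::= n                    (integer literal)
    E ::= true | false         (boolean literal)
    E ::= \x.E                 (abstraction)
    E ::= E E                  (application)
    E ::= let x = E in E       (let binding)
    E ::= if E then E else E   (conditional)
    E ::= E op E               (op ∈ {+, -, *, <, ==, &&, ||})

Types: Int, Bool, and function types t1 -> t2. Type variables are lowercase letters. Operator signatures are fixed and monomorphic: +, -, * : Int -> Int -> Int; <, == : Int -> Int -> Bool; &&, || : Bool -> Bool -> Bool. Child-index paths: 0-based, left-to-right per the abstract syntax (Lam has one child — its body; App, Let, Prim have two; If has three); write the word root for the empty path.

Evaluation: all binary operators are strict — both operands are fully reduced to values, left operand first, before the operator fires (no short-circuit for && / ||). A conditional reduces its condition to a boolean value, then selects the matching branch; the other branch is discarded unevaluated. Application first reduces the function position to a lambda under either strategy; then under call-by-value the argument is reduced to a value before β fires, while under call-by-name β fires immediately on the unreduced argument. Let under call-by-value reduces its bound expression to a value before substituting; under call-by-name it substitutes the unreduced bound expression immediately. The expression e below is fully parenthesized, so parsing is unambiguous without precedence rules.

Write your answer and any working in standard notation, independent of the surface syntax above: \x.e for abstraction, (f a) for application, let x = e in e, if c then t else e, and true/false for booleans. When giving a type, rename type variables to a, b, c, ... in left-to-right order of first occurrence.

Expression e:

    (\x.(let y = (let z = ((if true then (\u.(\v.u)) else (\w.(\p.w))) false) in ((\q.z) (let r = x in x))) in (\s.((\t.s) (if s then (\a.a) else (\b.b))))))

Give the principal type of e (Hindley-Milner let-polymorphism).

Answer: a -> Bool -> Bool

Derivation:
  unify Bool ~ Bool
u : b
\v._ : c -> b
\u._ : b -> c -> b
w : d
\p._ : e -> d
\w._ : d -> e -> d
  unify b -> c -> b ~ d -> e -> d
  unify b ~ d
  unify c -> d ~ e -> d
  unify c ~ e
  unify d ~ d
  unify d -> e -> d ~ Bool -> f
  unify d ~ Bool
  unify e -> Bool ~ f
_ _ : e -> Bool
let z : forall. e -> Bool
z : h -> Bool
\q._ : g -> h -> Bool
x : a
let r : a
x : a
  unify g -> h -> Bool ~ a -> i
  unify g ~ a
  unify h -> Bool ~ i
_ _ : h -> Bool
let y : forall. h -> Bool
s : j
\t._ : k -> j
s : j
  unify j ~ Bool
a : l
\a._ : l -> l
b : m
\b._ : m -> m
  unify l -> l ~ m -> m
  unify l ~ m
  unify m ~ m
  unify k -> Bool ~ (m -> m) -> n
  unify k ~ m -> m
  unify Bool ~ n
_ _ : Bool
\s._ : Bool -> Bool
\x._ : a -> Bool -> Bool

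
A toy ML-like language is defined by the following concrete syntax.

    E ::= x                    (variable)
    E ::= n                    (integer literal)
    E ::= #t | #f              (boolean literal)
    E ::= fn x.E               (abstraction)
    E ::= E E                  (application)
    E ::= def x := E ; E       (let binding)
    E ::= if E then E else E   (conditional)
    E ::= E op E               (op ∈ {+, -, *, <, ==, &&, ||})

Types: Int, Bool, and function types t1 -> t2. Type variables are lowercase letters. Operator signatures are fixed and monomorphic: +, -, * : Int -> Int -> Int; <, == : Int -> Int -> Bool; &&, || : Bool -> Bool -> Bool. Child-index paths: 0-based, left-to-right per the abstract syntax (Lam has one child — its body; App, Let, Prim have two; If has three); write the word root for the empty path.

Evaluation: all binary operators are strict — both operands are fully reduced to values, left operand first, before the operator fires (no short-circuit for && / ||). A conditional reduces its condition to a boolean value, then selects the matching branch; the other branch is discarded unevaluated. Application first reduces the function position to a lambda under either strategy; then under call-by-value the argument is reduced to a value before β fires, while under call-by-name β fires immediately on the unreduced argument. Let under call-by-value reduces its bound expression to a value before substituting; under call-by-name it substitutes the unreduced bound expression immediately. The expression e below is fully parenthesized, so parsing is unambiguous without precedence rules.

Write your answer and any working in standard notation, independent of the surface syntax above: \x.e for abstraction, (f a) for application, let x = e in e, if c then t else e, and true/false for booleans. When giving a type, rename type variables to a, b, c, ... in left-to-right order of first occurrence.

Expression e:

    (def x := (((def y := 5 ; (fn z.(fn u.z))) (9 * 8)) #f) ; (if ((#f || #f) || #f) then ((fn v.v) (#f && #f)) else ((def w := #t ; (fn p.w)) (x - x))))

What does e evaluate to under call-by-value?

Working:
step 0: (let x = (((let y = 5 in (\z.(\u.z))) (9 * 8)) false) in (if ((false || false) || false) then ((\v.v) (false && false)) else ((let w = true in (\p.w)) (x - x))))
step 1: [let@0.0.0] (let x = (((\z.(\u.z)) (9 * 8)) false) in (if ((false || false) || false) then ((\v.v) (false && false)) else ((let w = true in (\p.w)) (x - x))))
step 2: [delta@0.0.1] (let x = (((\z.(\u.z)) 72) false) in (if ((false || false) || false) then ((\v.v) (false && false)) else ((let w = true in (\p.w)) (x - x))))
step 3: [beta@0.0] (let x = ((\u.72) false) in (if ((false || false) || false) then ((\v.v) (false && false)) else ((let w = true in (\p.w)) (x - x))))
step 4: [beta@0] (let x = 72 in (if ((false || false) || false) then ((\v.v) (false && false)) else ((let w = true in (\p.w)) (x - x))))
step 5: [let@root] (if ((false || false) || false) then ((\v.v) (false && false)) else ((let w = true in (\p.w)) (72 - 72)))
step 6: [delta@0.0] (if (false || false) then ((\v.v) (false && false)) else ((let w = true in (\p.w)) (72 - 72)))
step 7: [delta@0] (if false then ((\v.v) (false && false)) else ((let w = true in (\p.w)) (72 - 72)))
step 8: [if@root] ((let w = true in (\p.w)) (72 - 72))
step 9: [let@0] ((\p.true) (72 - 72))
step 10: [delta@1] ((\p.true) 0)
step 11: [beta@root] true

Answer: true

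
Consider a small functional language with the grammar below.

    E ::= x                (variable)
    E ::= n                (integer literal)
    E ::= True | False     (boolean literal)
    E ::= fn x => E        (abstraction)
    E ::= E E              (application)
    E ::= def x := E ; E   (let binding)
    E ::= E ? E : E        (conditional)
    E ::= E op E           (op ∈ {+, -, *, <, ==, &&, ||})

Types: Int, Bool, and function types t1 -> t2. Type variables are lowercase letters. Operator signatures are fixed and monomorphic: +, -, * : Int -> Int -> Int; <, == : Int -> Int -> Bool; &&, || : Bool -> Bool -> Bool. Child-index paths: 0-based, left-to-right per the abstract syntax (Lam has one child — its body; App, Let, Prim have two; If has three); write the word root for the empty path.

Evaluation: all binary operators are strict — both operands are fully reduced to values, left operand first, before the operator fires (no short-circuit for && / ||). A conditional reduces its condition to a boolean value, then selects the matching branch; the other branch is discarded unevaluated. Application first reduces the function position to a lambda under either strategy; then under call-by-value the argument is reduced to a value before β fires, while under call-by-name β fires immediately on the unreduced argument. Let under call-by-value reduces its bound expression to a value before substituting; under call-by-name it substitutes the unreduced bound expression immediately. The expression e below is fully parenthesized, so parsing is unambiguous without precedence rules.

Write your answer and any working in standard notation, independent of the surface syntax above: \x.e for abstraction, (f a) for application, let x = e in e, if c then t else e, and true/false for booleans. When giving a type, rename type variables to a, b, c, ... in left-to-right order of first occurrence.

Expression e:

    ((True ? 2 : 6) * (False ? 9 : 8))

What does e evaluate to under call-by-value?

Answer: 16

Derivation:
step 0: ((if true then 2 else 6) * (if false then 9 else 8))
step 1: [if@0] (2 * (if false then 9 else 8))
step 2: [if@1] (2 * 8)
step 3: [delta@root] 16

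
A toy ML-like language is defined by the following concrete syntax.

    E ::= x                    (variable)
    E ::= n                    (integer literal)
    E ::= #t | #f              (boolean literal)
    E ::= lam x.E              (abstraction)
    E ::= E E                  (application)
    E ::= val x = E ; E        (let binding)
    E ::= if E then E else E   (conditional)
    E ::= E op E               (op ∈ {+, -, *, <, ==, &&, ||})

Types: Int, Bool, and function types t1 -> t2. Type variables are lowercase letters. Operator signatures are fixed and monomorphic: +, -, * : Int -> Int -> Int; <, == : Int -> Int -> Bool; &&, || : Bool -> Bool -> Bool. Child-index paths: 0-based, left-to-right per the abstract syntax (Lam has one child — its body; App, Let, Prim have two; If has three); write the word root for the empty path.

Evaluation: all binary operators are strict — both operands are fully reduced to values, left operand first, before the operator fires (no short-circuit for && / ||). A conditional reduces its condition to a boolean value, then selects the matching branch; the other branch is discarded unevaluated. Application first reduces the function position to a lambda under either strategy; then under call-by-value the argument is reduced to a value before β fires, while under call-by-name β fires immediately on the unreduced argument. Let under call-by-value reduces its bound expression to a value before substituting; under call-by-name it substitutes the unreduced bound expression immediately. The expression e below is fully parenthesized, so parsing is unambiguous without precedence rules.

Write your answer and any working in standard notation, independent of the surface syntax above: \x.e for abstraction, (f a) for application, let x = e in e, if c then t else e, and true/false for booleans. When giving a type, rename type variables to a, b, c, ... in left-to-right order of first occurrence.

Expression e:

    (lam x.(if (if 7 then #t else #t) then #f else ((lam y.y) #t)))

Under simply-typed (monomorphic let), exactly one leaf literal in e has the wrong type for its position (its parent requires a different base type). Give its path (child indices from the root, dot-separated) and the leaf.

Answer: 0.0.0 : 7

Derivation:
  unify Int ~ Bool
  FAIL: mismatch Int ~ Bool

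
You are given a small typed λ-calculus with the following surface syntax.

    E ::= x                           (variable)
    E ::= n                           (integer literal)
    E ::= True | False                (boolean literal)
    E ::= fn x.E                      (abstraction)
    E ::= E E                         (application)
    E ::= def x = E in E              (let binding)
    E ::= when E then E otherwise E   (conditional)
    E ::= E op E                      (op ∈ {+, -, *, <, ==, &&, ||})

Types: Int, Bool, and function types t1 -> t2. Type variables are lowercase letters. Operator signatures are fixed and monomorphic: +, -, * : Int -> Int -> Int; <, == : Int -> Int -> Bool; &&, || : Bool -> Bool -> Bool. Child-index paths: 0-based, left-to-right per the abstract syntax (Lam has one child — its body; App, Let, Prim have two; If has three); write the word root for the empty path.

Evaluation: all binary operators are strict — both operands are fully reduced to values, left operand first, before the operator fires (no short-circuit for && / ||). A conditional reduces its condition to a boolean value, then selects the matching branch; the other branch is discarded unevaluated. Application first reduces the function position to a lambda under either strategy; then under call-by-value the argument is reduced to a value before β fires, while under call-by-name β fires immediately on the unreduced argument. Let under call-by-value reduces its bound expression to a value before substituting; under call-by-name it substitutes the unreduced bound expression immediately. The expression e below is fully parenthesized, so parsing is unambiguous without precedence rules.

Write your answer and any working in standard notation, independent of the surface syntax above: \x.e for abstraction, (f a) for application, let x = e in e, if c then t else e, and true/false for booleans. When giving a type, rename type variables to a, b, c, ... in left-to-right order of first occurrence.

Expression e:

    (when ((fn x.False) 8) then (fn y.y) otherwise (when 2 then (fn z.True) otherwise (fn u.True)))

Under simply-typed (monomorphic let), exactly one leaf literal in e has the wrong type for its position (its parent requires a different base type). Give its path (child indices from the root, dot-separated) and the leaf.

Answer: 2.0 : 2

Derivation:
\x._ : a -> Bool
  unify a -> Bool ~ Int -> b
  unify a ~ Int
  unify Bool ~ b
_ _ : Bool
  unify Bool ~ Bool
y : c
\y._ : c -> c
  unify Int ~ Bool
  FAIL: mismatch Int ~ Bool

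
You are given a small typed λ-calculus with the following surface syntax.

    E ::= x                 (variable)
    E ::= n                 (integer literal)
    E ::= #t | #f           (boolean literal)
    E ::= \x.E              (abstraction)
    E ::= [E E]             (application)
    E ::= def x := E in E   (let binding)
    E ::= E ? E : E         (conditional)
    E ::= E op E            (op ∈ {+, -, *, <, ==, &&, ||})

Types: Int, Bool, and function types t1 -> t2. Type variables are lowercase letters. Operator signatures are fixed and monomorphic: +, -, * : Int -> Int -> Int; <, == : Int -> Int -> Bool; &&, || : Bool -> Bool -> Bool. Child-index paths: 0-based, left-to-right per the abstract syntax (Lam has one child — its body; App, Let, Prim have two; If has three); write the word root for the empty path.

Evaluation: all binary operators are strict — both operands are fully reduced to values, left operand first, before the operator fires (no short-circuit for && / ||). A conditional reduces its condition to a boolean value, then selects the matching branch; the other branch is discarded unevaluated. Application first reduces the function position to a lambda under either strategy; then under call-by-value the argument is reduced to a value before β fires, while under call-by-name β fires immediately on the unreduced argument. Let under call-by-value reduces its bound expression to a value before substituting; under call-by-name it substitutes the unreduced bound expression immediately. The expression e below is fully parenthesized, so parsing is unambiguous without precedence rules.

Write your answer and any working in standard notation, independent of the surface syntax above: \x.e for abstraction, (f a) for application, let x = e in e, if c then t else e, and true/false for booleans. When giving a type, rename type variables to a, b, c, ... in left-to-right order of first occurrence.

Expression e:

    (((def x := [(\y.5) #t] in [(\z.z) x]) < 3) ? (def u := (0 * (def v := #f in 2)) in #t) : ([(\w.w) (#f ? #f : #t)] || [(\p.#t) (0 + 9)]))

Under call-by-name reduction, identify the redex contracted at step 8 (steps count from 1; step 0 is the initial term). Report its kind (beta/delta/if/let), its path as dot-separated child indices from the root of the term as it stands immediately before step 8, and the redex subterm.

Derivation:
step 0: (if ((let x = ((\y.5) true) in ((\z.z) x)) < 3) then (let u = (0 * (let v = false in 2)) in true) else (((\w.w) (if false then false else true)) || ((\p.true) (0 + 9))))
step 1: [let@0.0] (if (((\z.z) ((\y.5) true)) < 3) then (let u = (0 * (let v = false in 2)) in true) else (((\w.w) (if false then false else true)) || ((\p.true) (0 + 9))))
step 2: [beta@0.0] (if (((\y.5) true) < 3) then (let u = (0 * (let v = false in 2)) in true) else (((\w.w) (if false then false else true)) || ((\p.true) (0 + 9))))
step 3: [beta@0.0] (if (5 < 3) then (let u = (0 * (let v = false in 2)) in true) else (((\w.w) (if false then false else true)) || ((\p.true) (0 + 9))))
step 4: [delta@0] (if false then (let u = (0 * (let v = false in 2)) in true) else (((\w.w) (if false then false else true)) || ((\p.true) (0 + 9))))
step 5: [if@root] (((\w.w) (if false then false else true)) || ((\p.true) (0 + 9)))
step 6: [beta@0] ((if false then false else true) || ((\p.true) (0 + 9)))
step 7: [if@0] (true || ((\p.true) (0 + 9)))
step 8: [beta@1] (true || true)

Answer: beta at 1 : ((\p.true) (0 + 9))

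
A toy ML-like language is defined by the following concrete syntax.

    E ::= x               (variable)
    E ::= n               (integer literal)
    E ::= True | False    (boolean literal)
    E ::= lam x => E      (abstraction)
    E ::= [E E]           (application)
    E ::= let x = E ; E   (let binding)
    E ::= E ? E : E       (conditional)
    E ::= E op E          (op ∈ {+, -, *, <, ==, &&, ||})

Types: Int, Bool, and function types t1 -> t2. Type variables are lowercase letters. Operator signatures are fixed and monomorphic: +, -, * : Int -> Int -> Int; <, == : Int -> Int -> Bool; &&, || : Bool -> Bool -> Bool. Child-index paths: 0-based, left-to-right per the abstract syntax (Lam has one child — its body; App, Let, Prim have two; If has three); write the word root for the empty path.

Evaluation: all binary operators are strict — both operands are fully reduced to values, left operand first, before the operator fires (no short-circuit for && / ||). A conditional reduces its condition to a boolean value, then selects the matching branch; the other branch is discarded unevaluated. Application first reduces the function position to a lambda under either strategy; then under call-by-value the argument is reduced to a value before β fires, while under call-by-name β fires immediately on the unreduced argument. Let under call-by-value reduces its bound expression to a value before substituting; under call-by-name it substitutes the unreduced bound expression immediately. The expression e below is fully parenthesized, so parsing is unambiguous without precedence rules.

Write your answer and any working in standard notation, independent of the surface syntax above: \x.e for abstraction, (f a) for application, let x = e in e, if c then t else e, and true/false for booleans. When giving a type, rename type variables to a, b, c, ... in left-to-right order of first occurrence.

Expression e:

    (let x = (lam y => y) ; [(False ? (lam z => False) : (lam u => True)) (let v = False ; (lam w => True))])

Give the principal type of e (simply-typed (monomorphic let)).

Derivation:
y : a
\y._ : a -> a
let x : a -> a
  unify Bool ~ Bool
\z._ : b -> Bool
\u._ : c -> Bool
  unify b -> Bool ~ c -> Bool
  unify b ~ c
  unify Bool ~ Bool
let v : Bool
\w._ : d -> Bool
  unify c -> Bool ~ (d -> Bool) -> e
  unify c ~ d -> Bool
  unify Bool ~ e
_ _ : Bool

Answer: Bool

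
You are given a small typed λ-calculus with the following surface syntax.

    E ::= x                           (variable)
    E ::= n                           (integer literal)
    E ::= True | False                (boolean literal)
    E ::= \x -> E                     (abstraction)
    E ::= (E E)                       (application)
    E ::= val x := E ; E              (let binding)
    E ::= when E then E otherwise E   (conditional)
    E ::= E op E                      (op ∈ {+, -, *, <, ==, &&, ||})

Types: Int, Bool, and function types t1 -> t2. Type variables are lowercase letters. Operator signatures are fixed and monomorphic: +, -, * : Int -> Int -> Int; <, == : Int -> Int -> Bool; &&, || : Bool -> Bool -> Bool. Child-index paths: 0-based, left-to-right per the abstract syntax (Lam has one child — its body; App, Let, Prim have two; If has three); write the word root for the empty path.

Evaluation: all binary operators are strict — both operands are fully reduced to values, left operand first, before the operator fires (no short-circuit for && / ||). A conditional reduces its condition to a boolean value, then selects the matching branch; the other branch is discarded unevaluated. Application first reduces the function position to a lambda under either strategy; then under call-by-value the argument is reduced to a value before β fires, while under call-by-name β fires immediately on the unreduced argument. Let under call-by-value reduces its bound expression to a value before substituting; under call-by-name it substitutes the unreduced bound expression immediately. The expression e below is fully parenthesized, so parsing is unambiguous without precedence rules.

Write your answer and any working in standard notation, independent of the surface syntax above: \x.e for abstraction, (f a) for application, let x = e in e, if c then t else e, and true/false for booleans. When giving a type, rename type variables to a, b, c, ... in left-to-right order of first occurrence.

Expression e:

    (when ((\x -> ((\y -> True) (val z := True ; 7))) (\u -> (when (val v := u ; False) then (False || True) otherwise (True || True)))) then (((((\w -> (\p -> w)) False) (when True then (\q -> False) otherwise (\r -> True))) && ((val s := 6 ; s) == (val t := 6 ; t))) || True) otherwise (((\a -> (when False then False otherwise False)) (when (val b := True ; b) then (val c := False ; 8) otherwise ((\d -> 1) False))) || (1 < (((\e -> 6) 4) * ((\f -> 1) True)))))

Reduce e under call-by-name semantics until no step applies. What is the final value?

Answer: true

Derivation:
step 0: (if ((\x.((\y.true) (let z = true in 7))) (\u.(if (let v = u in false) then (false || true) else (true || true)))) then (((((\w.(\p.w)) false) (if true then (\q.false) else (\r.true))) && ((let s = 6 in s) == (let t = 6 in t))) || true) else (((\a.(if false then false else false)) (if (let b = true in b) then (let c = false in 8) else ((\d.1) false))) || (1 < (((\e.6) 4) * ((\f.1) true)))))
step 1: [beta@0] (if ((\y.true) (let z = true in 7)) then (((((\w.(\p.w)) false) (if true then (\q.false) else (\r.true))) && ((let s = 6 in s) == (let t = 6 in t))) || true) else (((\a.(if false then false else false)) (if (let b = true in b) then (let c = false in 8) else ((\d.1) false))) || (1 < (((\e.6) 4) * ((\f.1) true)))))
step 2: [beta@0] (if true then (((((\w.(\p.w)) false) (if true then (\q.false) else (\r.true))) && ((let s = 6 in s) == (let t = 6 in t))) || true) else (((\a.(if false then false else false)) (if (let b = true in b) then (let c = false in 8) else ((\d.1) false))) || (1 < (((\e.6) 4) * ((\f.1) true)))))
step 3: [if@root] (((((\w.(\p.w)) false) (if true then (\q.false) else (\r.true))) && ((let s = 6 in s) == (let t = 6 in t))) || true)
step 4: [beta@0.0.0] ((((\p.false) (if true then (\q.false) else (\r.true))) && ((let s = 6 in s) == (let t = 6 in t))) || true)
step 5: [beta@0.0] ((false && ((let s = 6 in s) == (let t = 6 in t))) || true)
step 6: [let@0.1.0] ((false && (6 == (let t = 6 in t))) || true)
step 7: [let@0.1.1] ((false && (6 == 6)) || true)
step 8: [delta@0.1] ((false && true) || true)
step 9: [delta@0] (false || true)
step 10: [delta@root] true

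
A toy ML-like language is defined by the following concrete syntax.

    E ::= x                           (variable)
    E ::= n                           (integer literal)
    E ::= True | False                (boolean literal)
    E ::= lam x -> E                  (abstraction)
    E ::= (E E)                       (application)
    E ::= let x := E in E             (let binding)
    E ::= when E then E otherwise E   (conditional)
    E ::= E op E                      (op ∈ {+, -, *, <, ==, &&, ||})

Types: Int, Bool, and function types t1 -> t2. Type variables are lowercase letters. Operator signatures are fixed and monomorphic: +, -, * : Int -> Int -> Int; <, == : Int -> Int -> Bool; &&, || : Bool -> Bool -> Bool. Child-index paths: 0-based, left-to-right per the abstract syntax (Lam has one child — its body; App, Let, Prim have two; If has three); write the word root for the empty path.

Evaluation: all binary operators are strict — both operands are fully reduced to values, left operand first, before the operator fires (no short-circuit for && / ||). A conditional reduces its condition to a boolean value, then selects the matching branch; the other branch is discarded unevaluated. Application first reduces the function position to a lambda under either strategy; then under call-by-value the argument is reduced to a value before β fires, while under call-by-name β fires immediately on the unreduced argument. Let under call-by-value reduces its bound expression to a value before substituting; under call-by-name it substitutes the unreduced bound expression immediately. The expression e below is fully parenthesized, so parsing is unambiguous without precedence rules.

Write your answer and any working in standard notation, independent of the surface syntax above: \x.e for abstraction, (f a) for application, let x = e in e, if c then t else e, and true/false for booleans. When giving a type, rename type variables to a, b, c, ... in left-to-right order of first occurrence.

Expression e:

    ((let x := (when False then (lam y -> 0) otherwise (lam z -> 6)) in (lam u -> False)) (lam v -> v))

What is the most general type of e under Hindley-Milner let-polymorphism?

Working:
  unify Bool ~ Bool
\y._ : a -> Int
\z._ : b -> Int
  unify a -> Int ~ b -> Int
  unify a ~ b
  unify Int ~ Int
let x : forall. b -> Int
\u._ : c -> Bool
v : d
\v._ : d -> d
  unify c -> Bool ~ (d -> d) -> e
  unify c ~ d -> d
  unify Bool ~ e
_ _ : Bool

Answer: Bool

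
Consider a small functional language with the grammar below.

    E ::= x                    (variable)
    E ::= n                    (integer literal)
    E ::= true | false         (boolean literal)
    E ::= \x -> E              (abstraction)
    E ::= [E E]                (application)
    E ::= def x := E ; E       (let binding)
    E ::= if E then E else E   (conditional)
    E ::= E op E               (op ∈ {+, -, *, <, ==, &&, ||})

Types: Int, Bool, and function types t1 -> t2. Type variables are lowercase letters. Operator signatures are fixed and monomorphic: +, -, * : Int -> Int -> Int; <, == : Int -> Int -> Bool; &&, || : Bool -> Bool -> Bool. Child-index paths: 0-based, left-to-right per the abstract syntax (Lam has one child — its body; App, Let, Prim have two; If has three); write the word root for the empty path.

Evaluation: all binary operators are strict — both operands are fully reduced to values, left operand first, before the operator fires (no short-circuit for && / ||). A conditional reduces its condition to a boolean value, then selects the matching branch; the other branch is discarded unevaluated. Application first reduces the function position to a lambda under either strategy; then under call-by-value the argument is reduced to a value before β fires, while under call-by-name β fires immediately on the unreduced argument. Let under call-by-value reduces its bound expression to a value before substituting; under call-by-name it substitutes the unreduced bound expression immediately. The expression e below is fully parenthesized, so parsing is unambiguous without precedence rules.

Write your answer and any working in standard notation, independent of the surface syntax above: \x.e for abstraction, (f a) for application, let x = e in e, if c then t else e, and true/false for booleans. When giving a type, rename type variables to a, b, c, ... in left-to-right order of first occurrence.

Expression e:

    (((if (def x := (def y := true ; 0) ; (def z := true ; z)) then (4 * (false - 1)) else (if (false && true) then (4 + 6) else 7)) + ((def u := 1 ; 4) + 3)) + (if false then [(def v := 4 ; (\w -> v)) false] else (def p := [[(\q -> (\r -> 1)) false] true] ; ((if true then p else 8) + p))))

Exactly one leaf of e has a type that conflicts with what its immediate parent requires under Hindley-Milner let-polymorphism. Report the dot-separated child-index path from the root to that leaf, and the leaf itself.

Derivation:
let y : Bool
let x : Int
let z : Bool
z : Bool
  unify Bool ~ Bool
  unify Int ~ Int
  unify Bool ~ Int
  FAIL: mismatch Bool ~ Int

Answer: 0.0.1.1.0 : false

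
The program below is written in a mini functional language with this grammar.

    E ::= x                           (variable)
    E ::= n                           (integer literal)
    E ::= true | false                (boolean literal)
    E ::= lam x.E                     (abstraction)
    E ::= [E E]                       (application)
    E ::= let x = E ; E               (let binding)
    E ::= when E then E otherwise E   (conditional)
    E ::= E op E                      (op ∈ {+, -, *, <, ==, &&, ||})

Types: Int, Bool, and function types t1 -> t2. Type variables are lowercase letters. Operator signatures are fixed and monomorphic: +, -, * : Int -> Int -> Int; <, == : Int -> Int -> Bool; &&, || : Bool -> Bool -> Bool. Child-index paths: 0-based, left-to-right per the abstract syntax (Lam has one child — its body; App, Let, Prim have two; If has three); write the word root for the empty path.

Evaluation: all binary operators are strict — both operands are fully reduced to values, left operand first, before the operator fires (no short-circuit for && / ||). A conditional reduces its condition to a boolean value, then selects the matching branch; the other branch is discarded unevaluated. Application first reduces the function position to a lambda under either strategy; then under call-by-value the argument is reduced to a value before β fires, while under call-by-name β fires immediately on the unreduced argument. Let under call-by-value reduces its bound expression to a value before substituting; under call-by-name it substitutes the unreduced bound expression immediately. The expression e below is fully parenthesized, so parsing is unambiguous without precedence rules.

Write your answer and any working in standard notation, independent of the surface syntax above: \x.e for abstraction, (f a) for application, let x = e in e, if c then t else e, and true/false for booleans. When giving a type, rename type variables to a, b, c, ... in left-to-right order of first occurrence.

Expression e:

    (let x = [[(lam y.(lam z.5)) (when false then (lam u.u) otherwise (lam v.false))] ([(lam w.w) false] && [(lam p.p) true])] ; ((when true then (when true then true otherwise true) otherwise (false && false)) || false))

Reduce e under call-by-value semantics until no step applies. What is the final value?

Trace:
step 0: (let x = (((\y.(\z.5)) (if false then (\u.u) else (\v.false))) (((\w.w) false) && ((\p.p) true))) in ((if true then (if true then true else true) else (false && false)) || false))
step 1: [if@0.0.1] (let x = (((\y.(\z.5)) (\v.false)) (((\w.w) false) && ((\p.p) true))) in ((if true then (if true then true else true) else (false && false)) || false))
step 2: [beta@0.0] (let x = ((\z.5) (((\w.w) false) && ((\p.p) true))) in ((if true then (if true then true else true) else (false && false)) || false))
step 3: [beta@0.1.0] (let x = ((\z.5) (false && ((\p.p) true))) in ((if true then (if true then true else true) else (false && false)) || false))
step 4: [beta@0.1.1] (let x = ((\z.5) (false && true)) in ((if true then (if true then true else true) else (false && false)) || false))
step 5: [delta@0.1] (let x = ((\z.5) false) in ((if true then (if true then true else true) else (false && false)) || false))
step 6: [beta@0] (let x = 5 in ((if true then (if true then true else true) else (false && false)) || false))
step 7: [let@root] ((if true then (if true then true else true) else (false && false)) || false)
step 8: [if@0] ((if true then true else true) || false)
step 9: [if@0] (true || false)
step 10: [delta@root] true

Answer: true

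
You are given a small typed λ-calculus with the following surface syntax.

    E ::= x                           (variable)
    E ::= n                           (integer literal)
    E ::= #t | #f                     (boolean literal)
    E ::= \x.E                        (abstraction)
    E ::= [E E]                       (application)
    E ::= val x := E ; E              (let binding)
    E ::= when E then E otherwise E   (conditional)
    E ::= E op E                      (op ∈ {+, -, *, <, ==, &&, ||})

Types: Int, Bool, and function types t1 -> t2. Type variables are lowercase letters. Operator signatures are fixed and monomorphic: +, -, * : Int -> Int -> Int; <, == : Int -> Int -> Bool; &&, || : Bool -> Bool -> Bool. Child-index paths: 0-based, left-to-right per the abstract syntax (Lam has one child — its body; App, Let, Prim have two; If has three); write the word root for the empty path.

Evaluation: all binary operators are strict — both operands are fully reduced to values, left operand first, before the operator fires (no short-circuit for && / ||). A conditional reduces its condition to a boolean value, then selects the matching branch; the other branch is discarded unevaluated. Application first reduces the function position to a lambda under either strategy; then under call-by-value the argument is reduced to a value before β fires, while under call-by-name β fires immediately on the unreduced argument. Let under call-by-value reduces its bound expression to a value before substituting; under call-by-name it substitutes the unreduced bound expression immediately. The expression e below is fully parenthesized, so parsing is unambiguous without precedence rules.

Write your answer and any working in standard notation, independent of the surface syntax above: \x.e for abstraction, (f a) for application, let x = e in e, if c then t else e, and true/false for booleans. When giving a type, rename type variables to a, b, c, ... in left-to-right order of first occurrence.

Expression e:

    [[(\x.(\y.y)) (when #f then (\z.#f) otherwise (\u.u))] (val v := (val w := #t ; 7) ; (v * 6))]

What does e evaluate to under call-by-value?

Answer: 42

Trace:
step 0: (((\x.(\y.y)) (if false then (\z.false) else (\u.u))) (let v = (let w = true in 7) in (v * 6)))
step 1: [if@0.1] (((\x.(\y.y)) (\u.u)) (let v = (let w = true in 7) in (v * 6)))
step 2: [beta@0] ((\y.y) (let v = (let w = true in 7) in (v * 6)))
step 3: [let@1.0] ((\y.y) (let v = 7 in (v * 6)))
step 4: [let@1] ((\y.y) (7 * 6))
step 5: [delta@1] ((\y.y) 42)
step 6: [beta@root] 42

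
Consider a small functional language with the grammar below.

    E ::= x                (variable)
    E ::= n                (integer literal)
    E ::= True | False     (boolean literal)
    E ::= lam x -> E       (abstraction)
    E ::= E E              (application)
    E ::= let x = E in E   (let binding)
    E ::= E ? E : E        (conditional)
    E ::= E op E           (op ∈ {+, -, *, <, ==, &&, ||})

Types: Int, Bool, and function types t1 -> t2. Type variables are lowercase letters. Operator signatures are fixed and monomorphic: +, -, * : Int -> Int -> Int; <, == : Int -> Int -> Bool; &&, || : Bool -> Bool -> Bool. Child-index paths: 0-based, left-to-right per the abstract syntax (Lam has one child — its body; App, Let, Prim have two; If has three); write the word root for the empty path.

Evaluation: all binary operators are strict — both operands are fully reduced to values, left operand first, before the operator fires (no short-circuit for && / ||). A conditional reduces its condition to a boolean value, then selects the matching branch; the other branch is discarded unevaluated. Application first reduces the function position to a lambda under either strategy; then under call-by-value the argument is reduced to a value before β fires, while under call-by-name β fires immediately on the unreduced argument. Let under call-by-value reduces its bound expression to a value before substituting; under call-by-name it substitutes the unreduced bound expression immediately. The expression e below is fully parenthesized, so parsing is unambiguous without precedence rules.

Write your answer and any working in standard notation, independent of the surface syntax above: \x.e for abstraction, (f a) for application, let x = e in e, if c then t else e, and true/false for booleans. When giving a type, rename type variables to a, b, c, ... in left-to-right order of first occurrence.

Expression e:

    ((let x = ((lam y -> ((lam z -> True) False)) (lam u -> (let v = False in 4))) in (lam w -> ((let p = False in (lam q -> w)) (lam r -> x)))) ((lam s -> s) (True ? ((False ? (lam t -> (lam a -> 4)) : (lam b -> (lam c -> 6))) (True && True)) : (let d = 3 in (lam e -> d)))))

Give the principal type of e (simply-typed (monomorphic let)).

Answer: a -> Int

Working:
\z._ : b -> Bool
  unify b -> Bool ~ Bool -> c
  unify b ~ Bool
  unify Bool ~ c
_ _ : Bool
\y._ : a -> Bool
let v : Bool
\u._ : d -> Int
  unify a -> Bool ~ (d -> Int) -> e
  unify a ~ d -> Int
  unify Bool ~ e
_ _ : Bool
let x : Bool
let p : Bool
w : f
\q._ : g -> f
x : Bool
\r._ : h -> Bool
  unify g -> f ~ (h -> Bool) -> i
  unify g ~ h -> Bool
  unify f ~ i
_ _ : i
\w._ : i -> i
s : j
\s._ : j -> j
  unify Bool ~ Bool
  unify Bool ~ Bool
\a._ : l -> Int
\t._ : k -> l -> Int
\c._ : n -> Int
\b._ : m -> n -> Int
  unify k -> l -> Int ~ m -> n -> Int
  unify k ~ m
  unify l -> Int ~ n -> Int
  unify l ~ n
  unify Int ~ Int
  unify Bool ~ Bool
  unify Bool ~ Bool
  unify m -> n -> Int ~ Bool -> o
  unify m ~ Bool
  unify n -> Int ~ o
_ _ : n -> Int
let d : Int
d : Int
\e._ : p -> Int
  unify n -> Int ~ p -> Int
  unify n ~ p
  unify Int ~ Int
  unify j -> j ~ (p -> Int) -> q
  unify j ~ p -> Int
  unify p -> Int ~ q
_ _ : p -> Int
  unify i -> i ~ (p -> Int) -> r
  unify i ~ p -> Int
  unify p -> Int ~ r
_ _ : p -> Int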